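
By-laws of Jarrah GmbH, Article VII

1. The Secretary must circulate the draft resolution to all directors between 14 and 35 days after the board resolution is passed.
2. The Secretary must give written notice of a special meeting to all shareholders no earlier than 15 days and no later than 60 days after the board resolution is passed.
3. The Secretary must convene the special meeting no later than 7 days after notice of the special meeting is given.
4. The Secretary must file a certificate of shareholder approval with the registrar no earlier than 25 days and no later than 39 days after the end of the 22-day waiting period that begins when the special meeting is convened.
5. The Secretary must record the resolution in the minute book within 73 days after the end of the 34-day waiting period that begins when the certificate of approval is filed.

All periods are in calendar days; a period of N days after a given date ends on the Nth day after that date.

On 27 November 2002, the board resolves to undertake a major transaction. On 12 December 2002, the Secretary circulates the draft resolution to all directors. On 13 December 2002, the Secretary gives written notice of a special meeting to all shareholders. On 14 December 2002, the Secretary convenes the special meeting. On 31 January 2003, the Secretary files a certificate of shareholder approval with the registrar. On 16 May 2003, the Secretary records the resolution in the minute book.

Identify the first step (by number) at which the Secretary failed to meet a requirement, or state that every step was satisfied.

(1) the permitted window runs from 27 November 2002 + 14 = 11 December 2002 to 27 November 2002 + 35 = 1 January 2003; 12 December 2002 falls inside that range.
(2) the permitted window runs from 27 November 2002 + 15 = 12 December 2002 to 27 November 2002 + 60 = 26 January 2003; 13 December 2002 falls inside that range.
(3) due by 13 December 2002 + 7 days = 20 December 2002; done 14 December 2002 — timely.
(4) the permitted window runs from 5 January 2003 + 25 = 30 January 2003 to 5 January 2003 + 39 = 13 February 2003; done 31 January 2003, which is between those dates.
(5) due by 6 March 2003 + 73 days = 18 May 2003; done 16 May 2003 — timely.

None — every step was satisfied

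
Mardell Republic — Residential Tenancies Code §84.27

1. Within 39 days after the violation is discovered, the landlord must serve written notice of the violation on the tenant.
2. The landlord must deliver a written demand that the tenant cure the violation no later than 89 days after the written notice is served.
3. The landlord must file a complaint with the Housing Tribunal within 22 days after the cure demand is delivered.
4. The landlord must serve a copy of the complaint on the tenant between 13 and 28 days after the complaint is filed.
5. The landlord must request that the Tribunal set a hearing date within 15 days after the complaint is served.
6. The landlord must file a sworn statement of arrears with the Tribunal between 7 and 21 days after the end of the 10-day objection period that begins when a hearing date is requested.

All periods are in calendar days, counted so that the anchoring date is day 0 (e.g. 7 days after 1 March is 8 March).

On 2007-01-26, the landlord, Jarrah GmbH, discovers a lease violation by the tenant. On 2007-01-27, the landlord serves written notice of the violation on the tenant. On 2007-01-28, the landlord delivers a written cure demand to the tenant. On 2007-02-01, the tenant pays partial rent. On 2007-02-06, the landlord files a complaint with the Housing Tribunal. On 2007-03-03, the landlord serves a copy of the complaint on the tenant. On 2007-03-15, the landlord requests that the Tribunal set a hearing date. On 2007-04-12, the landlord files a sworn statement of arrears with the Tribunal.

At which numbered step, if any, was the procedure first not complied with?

Step 1 — counting 39 days from 2007-01-26 (when the violation is discovered) gives a deadline of 2007-03-06; 2007-01-27 is within that limit.
Step 2 — counting 89 days from 2007-01-27 (when the written notice is served) gives a deadline of 2007-04-26; done 2007-01-28 — timely.
Step 3 — counting 22 days from 2007-01-28 (when the cure demand is delivered) gives a deadline of 2007-02-19; completed 2007-02-06, before the deadline.
Step 4 — 13 and 28 days from 2007-02-06 (when the complaint is filed) are 2007-02-19 and 2007-03-06 respectively; 2007-03-03 falls inside that range.
Step 5 — counting 15 days from 2007-03-03 (when the complaint is served) gives a deadline of 2007-03-18; 2007-03-15 is within that limit.
Step 6 — 7 and 21 days from 2007-03-25 (end of the 10-day objection period, which began when a hearing date is requested on 2007-03-15) are 2007-04-01 and 2007-04-15 respectively; 2007-04-12 falls inside that range.

None — every step was satisfied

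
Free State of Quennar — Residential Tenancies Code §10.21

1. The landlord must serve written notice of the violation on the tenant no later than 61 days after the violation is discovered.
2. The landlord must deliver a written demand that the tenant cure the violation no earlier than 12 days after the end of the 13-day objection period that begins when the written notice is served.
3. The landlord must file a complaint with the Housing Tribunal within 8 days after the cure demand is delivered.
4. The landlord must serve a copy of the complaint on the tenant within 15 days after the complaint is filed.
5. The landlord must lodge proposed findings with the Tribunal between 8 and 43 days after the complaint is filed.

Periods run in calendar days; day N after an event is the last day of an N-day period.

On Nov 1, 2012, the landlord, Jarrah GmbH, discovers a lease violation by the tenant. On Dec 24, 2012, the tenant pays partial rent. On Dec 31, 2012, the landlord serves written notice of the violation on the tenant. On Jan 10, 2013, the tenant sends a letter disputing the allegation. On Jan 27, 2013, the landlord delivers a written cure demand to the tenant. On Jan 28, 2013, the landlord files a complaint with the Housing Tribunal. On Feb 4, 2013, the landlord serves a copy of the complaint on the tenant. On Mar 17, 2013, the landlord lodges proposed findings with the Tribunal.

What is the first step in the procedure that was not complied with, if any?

Step 5

Step 1 — counting 61 days from Nov 1, 2012 (when the violation is discovered) gives a deadline of Jan 1, 2013; completed Dec 31, 2012, before the deadline.
Step 2 — must wait 12 days from Jan 13, 2013 (end of the 13-day objection period, which began when the written notice is served on Dec 31, 2012), so not before Jan 25, 2013; done Jan 27, 2013 — permitted.
Step 3 — counting 8 days from Jan 27, 2013 (when the cure demand is delivered) gives a deadline of Feb 4, 2013; Jan 28, 2013 is within that limit.
Step 4 — counting 15 days from Jan 28, 2013 (when the complaint is filed) gives a deadline of Feb 12, 2013; Feb 4, 2013 is within that limit.
Step 5 — 8 and 43 days from Jan 28, 2013 (when the complaint is filed) are Feb 5, 2013 and Mar 12, 2013 respectively; Mar 17, 2013 is 5 days past the end of the window.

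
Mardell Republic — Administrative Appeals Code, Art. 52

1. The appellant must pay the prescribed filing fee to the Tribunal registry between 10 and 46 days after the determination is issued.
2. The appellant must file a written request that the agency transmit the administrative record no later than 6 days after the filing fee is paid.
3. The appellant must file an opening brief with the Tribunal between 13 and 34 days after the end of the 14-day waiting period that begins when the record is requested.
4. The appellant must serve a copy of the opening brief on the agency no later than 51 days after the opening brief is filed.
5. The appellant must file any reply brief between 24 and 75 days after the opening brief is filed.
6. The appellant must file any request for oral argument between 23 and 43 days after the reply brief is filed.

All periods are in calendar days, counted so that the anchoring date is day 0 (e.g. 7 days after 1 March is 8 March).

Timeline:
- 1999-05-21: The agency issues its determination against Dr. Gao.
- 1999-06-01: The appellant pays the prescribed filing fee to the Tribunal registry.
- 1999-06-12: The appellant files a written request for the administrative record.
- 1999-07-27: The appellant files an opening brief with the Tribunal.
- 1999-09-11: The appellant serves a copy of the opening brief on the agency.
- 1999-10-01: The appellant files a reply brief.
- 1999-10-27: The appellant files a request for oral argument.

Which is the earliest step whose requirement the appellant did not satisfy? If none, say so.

Step 2

Step 1: the window is 10–46 days after 1999-05-21 (when the determination is issued), so 1999-05-31 through 1999-07-06; done 1999-06-01, which is between those dates.
Step 2: 6 days after 1999-06-01 (when the filing fee is paid) is 1999-06-07; not done until 1999-06-12, 5 days after the deadline.
The procedure was therefore not followed at step 2.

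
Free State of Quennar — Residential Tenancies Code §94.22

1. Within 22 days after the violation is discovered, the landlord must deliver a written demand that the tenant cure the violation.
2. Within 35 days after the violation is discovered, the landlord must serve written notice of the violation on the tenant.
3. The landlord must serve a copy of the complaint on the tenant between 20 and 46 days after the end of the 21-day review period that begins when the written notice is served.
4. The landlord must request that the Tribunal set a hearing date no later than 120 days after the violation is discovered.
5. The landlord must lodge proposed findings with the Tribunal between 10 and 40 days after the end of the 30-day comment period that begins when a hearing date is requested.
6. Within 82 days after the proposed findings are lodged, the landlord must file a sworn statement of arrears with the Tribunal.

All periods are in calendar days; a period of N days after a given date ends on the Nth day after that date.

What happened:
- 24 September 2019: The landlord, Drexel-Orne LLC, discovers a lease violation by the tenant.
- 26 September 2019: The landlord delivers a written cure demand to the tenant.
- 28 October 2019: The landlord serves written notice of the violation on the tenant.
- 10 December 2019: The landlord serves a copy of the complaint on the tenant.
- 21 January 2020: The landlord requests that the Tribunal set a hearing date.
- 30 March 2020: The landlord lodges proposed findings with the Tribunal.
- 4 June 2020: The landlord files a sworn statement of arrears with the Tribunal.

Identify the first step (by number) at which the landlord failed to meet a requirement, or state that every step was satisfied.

Step 1: 22 days after 24 September 2019 (when the violation is discovered) is 16 October 2019; completed 26 September 2019, before the deadline.
Step 2: 35 days after 24 September 2019 (when the violation is discovered) is 29 October 2019; completed 28 October 2019, before the deadline.
Step 3: the window is 20–46 days after 18 November 2019 (end of the 21-day review period, which began when the written notice is served on 28 October 2019), so 8 December 2019 through 3 January 2020; done 10 December 2019, which is between those dates.
Step 4: 120 days after 24 September 2019 (when the violation is discovered) is 22 January 2020; 21 January 2020 is within that limit.
Step 5: the window is 10–40 days after 20 February 2020 (end of the 30-day comment period, which began when a hearing date is requested on 21 January 2020), so 1 March 2020 through 31 March 2020; done 30 March 2020 — within the window.
Step 6: 82 days after 30 March 2020 (when the proposed findings are lodged) is 20 June 2020; done 4 June 2020 — timely.

None — every step was satisfied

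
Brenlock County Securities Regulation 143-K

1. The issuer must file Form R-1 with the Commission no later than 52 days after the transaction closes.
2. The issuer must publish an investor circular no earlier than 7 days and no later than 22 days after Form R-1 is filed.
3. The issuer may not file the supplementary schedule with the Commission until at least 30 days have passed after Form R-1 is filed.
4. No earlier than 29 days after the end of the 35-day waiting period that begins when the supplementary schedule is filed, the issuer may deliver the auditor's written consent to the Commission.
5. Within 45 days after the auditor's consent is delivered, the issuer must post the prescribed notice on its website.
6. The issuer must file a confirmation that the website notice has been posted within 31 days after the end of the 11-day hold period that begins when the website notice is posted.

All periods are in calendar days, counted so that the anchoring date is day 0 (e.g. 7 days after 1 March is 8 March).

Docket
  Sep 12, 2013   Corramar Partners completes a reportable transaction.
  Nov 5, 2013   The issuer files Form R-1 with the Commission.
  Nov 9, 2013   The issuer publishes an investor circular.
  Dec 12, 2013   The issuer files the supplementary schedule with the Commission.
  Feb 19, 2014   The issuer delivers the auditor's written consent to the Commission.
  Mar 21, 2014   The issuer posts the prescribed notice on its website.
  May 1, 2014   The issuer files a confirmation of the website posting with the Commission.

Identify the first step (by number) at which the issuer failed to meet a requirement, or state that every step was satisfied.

Step 1

(1) due by Sep 12, 2013 + 52 days = Nov 3, 2013; not done until Nov 5, 2013, 2 days after the deadline.
Later steps need not be reached.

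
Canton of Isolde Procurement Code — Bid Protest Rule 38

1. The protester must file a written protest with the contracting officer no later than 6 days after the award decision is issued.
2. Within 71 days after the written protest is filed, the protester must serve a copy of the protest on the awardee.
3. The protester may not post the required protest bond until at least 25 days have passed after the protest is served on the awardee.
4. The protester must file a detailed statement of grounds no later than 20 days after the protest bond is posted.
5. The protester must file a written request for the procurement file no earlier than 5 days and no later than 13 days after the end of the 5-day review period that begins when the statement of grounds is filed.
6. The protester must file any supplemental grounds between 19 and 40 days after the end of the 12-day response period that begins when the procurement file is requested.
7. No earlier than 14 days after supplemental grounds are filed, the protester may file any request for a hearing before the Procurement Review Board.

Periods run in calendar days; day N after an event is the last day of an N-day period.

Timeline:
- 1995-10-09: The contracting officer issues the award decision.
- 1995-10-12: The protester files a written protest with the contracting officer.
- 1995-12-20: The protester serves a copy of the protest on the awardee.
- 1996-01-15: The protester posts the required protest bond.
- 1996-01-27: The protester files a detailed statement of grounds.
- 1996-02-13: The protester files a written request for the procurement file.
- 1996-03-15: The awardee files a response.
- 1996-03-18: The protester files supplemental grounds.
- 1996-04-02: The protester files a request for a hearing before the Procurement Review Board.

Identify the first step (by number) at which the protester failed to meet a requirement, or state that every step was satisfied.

Step 1: 6 days after 1995-10-09 (when the award decision is issued) is 1995-10-15; done 1995-10-12 — timely.
Step 2: 71 days after 1995-10-12 (when the written protest is filed) is 1995-12-22; completed 1995-12-20, before the deadline.
Step 3: the earliest permitted date is 25 days after 1995-12-20 (when the protest is served on the awardee), i.e. 1996-01-14; 1996-01-15 is on or after that date.
Step 4: 20 days after 1996-01-15 (when the protest bond is posted) is 1996-02-04; done 1996-01-27 — timely.
Step 5: the window is 5–13 days after 1996-02-01 (end of the 5-day review period, which began when the statement of grounds is filed on 1996-01-27), so 1996-02-06 through 1996-02-14; done 1996-02-13 — within the window.
Step 6: the window is 19–40 days after 1996-02-25 (end of the 12-day response period, which began when the procurement file is requested on 1996-02-13), so 1996-03-15 through 1996-04-05; done 1996-03-18, which is between those dates.
Step 7: the earliest permitted date is 14 days after 1996-03-18 (when supplemental grounds are filed), i.e. 1996-04-01; 1996-04-02 is on or after that date.

None — every step was satisfied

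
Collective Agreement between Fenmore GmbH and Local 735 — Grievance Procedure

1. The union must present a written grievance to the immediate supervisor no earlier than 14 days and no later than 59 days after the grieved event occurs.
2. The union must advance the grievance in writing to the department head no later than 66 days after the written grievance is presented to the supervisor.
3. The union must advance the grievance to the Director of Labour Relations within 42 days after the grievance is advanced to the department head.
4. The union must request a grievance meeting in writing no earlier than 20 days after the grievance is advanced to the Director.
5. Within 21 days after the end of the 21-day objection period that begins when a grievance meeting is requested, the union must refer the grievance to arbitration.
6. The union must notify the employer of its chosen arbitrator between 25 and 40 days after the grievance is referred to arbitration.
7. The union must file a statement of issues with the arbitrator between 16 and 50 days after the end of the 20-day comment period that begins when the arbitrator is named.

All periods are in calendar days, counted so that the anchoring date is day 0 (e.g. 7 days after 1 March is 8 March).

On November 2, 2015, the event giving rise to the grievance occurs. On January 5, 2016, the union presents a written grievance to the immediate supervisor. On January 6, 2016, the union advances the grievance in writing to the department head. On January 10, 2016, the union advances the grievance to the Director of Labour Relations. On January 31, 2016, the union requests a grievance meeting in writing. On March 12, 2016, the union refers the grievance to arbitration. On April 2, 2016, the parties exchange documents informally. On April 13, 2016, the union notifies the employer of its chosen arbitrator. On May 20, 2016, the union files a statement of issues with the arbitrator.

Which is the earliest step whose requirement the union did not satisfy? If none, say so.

Step 1: the window is 14–59 days after November 2, 2015 (when the grieved event occurs), so November 16, 2015 through December 31, 2015; done January 5, 2016 — 5 days after the window closed.
The procedure was therefore not followed at step 1.

Step 1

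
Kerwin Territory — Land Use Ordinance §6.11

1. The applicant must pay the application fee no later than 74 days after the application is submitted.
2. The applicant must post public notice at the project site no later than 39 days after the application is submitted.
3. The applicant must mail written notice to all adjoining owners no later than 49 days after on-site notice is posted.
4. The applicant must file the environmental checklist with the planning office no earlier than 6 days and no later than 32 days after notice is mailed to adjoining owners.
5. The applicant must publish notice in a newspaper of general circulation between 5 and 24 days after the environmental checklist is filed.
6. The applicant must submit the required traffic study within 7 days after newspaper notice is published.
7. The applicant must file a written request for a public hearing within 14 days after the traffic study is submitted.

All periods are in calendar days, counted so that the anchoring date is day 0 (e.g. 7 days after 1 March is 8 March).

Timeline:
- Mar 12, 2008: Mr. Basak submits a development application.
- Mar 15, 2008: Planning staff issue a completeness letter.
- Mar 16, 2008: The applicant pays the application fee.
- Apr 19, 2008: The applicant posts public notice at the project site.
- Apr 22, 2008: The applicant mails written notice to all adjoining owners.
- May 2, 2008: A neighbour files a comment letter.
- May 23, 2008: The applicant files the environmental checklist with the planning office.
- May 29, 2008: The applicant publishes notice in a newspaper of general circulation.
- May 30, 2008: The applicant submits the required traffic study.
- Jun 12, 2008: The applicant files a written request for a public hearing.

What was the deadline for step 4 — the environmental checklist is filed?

Step 4 runs from Apr 22, 2008, when notice is mailed to adjoining owners. The window is 6–32 days after Apr 22, 2008; it closes on May 24, 2008.

May 24, 2008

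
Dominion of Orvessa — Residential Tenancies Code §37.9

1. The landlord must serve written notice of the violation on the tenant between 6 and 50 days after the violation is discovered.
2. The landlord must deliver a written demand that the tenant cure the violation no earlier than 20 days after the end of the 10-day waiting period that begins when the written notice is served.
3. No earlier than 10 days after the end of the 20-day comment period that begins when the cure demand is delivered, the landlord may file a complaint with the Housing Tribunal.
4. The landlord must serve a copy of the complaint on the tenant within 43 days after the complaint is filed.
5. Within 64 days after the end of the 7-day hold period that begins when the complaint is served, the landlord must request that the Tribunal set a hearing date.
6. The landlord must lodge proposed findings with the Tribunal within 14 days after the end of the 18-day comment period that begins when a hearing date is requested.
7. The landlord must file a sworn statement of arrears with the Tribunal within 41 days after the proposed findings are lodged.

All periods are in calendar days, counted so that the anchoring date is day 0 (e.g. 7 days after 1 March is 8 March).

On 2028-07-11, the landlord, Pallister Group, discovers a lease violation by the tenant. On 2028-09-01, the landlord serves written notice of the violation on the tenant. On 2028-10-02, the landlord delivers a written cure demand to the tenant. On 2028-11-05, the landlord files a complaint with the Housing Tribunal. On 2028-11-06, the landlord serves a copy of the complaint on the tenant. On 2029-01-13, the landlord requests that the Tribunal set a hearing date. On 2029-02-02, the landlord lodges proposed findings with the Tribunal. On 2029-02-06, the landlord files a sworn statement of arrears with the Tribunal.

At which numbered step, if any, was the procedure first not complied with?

Step 1 — 6 and 50 days from 2028-07-11 (when the violation is discovered) are 2028-07-17 and 2028-08-30 respectively; 2028-09-01 is 2 days past the end of the window.
That is the first point of non-compliance.

Step 1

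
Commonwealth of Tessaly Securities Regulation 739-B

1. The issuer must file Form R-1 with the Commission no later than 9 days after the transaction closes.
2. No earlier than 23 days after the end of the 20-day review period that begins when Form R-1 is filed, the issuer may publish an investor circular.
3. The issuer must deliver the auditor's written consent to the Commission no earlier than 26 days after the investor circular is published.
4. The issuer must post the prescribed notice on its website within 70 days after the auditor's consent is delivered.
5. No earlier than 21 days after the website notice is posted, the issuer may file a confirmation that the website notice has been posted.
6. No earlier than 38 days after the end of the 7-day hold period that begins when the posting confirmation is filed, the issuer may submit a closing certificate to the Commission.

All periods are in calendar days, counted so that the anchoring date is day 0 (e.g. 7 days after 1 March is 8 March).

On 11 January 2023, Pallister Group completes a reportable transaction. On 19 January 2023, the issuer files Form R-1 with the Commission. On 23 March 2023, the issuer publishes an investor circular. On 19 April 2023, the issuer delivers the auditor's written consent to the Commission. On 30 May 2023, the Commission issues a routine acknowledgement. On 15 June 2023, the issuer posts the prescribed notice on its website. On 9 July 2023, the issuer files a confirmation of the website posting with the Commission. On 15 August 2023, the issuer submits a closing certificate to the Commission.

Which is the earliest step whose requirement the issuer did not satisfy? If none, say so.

Step 6

(1) due by 11 January 2023 + 9 days = 20 January 2023; completed 19 January 2023, before the deadline.
(2) permitted from 8 February 2023 + 23 days = 3 March 2023 onward; done 23 March 2023, after the minimum wait.
(3) permitted from 23 March 2023 + 26 days = 18 April 2023 onward; done 19 April 2023, after the minimum wait.
(4) due by 19 April 2023 + 70 days = 28 June 2023; 15 June 2023 is within that limit.
(5) permitted from 15 June 2023 + 21 days = 6 July 2023 onward; done 9 July 2023, after the minimum wait.
(6) permitted from 16 July 2023 + 38 days = 23 August 2023 onward; done 15 August 2023 — 8 days too early.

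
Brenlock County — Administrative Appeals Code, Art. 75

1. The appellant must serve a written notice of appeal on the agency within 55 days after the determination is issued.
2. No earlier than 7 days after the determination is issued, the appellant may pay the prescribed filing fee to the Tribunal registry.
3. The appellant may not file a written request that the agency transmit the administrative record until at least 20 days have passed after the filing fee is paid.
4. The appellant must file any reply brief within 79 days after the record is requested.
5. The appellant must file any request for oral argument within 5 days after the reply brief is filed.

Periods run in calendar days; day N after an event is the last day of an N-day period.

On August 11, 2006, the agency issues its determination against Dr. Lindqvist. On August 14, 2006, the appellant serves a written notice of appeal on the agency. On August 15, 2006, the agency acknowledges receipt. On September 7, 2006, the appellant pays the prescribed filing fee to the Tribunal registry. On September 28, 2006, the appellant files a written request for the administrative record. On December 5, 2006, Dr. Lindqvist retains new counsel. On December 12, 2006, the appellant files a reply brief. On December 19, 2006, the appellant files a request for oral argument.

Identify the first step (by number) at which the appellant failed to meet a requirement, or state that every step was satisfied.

(1) due by August 11, 2006 + 55 days = October 5, 2006; August 14, 2006 is within that limit.
(2) permitted from August 11, 2006 + 7 days = August 18, 2006 onward; done September 7, 2006, after the minimum wait.
(3) permitted from September 7, 2006 + 20 days = September 27, 2006 onward; done September 28, 2006 — permitted.
(4) due by September 28, 2006 + 79 days = December 16, 2006; completed December 12, 2006, before the deadline.
(5) due by December 12, 2006 + 5 days = December 17, 2006; December 19, 2006 misses that deadline by 2 days.
The analysis stops there.

Step 5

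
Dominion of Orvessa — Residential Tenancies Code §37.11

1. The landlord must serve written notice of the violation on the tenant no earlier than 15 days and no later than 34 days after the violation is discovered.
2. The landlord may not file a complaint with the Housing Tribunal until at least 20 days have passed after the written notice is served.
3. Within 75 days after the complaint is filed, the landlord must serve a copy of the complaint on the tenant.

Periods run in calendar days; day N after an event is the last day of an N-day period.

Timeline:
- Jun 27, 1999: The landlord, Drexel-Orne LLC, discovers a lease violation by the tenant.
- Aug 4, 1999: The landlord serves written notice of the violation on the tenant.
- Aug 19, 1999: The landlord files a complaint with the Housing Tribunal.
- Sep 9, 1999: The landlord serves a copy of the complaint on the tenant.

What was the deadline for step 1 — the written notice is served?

Step 1 runs from Jun 27, 1999, when the violation is discovered. The window is 15–34 days after Jun 27, 1999; it closes on Jul 31, 1999.

Jul 31, 1999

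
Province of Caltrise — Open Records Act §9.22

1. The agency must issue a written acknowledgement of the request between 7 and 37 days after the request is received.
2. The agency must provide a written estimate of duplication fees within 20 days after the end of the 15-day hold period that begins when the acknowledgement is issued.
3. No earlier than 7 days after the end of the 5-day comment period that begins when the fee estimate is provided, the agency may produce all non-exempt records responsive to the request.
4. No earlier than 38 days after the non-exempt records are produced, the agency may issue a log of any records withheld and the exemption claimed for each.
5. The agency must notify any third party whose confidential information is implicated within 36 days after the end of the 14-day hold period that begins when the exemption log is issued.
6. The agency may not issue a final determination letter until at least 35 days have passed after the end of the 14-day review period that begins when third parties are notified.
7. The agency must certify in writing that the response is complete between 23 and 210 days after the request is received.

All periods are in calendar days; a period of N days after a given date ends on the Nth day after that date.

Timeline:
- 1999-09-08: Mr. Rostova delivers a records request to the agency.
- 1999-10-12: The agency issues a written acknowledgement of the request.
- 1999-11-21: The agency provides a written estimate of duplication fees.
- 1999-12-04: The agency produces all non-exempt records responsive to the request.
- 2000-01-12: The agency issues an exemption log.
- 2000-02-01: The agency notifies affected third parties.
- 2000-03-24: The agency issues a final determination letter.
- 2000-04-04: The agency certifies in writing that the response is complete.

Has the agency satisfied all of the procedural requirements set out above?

No

Step 1: the window is 7–37 days after 1999-09-08 (when the request is received), so 1999-09-15 through 1999-10-15; done 1999-10-12, which is between those dates.
Step 2: 20 days after 1999-10-27 (end of the 15-day hold period, which began when the acknowledgement is issued on 1999-10-12) is 1999-11-16; 1999-11-21 misses that deadline by 5 days.
Later steps need not be reached.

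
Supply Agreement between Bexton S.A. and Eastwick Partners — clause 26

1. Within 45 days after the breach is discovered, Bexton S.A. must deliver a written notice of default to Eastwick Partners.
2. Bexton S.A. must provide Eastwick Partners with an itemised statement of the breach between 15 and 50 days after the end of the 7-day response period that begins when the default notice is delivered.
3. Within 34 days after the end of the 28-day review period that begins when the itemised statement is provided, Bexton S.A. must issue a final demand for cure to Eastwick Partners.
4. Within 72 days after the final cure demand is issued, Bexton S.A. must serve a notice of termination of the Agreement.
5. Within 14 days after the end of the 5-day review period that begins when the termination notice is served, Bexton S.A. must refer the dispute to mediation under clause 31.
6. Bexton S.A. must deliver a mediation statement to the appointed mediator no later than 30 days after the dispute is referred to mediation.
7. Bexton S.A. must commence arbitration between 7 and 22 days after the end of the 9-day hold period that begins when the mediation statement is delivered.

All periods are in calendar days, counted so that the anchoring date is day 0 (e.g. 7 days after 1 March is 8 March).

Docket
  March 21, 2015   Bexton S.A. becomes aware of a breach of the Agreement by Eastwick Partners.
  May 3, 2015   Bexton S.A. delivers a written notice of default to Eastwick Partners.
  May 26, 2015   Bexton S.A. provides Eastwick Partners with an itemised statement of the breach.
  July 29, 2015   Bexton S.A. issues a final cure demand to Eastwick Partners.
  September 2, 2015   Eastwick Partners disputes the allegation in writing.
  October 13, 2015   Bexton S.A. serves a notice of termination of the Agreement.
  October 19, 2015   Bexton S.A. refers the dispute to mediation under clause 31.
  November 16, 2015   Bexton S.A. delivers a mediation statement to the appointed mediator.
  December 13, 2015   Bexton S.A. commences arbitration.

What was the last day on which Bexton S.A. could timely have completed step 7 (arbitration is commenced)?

The mediation statement is delivered on November 16, 2015; the 9-day hold period therefore ends November 25, 2015, and step 7 runs from that date. The window is 7–22 days after November 25, 2015; it closes on December 17, 2015.

December 17, 2015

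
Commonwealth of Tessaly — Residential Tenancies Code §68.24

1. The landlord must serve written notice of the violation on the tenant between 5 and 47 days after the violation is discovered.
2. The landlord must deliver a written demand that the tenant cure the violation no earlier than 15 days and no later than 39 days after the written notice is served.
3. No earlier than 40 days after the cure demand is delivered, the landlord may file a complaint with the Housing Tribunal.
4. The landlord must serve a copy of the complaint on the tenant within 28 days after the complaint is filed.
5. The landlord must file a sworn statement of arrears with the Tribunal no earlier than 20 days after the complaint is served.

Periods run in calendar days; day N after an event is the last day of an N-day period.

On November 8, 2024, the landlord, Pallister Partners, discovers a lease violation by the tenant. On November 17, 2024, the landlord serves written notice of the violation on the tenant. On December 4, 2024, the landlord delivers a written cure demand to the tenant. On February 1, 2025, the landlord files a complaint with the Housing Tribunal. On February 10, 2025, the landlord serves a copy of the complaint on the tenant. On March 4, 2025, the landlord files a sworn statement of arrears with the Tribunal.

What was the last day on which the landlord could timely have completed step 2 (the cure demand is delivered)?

December 26, 2024

Step 2 runs from November 17, 2024, when the written notice is served. The window is 15–39 days after November 17, 2024; it closes on December 26, 2024.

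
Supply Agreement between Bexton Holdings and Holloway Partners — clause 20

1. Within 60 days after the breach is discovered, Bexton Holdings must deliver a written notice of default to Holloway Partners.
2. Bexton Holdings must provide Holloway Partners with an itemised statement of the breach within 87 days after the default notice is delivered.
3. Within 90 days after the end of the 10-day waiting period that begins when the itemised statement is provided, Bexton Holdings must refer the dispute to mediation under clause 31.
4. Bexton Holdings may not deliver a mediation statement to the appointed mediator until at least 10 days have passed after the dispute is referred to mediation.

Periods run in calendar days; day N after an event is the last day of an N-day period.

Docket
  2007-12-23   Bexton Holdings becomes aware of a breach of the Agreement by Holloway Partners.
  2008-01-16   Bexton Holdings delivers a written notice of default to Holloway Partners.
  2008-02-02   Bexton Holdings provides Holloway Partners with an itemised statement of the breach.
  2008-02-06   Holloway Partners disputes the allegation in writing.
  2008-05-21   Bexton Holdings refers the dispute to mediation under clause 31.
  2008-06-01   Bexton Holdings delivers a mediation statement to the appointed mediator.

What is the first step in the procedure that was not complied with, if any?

Step 3

(1) due by 2007-12-23 + 60 days = 2008-02-21; done 2008-01-16 — timely.
(2) due by 2008-01-16 + 87 days = 2008-04-12; done 2008-02-02 — timely.
(3) due by 2008-02-12 + 90 days = 2008-05-12; 2008-05-21 misses that deadline by 9 days.
Later steps need not be reached.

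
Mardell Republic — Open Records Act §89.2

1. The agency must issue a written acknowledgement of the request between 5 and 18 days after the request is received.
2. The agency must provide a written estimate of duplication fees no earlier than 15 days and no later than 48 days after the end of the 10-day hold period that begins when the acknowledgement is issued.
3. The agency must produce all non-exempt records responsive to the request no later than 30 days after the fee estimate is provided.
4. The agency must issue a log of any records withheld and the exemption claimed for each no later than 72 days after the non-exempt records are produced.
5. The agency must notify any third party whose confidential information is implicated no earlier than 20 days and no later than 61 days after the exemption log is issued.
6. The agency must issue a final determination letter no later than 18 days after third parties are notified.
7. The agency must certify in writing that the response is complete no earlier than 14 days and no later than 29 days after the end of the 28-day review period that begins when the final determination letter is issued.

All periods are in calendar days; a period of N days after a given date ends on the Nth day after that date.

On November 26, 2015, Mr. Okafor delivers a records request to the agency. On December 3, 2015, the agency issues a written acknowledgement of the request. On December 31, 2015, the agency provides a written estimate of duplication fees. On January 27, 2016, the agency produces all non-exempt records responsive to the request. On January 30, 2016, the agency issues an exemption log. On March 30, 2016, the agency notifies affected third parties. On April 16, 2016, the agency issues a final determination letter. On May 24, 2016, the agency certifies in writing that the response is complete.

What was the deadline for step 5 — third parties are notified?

Step 5 runs from January 30, 2016, when the exemption log is issued. The window is 20–61 days after January 30, 2016; it closes on March 31, 2016.

March 31, 2016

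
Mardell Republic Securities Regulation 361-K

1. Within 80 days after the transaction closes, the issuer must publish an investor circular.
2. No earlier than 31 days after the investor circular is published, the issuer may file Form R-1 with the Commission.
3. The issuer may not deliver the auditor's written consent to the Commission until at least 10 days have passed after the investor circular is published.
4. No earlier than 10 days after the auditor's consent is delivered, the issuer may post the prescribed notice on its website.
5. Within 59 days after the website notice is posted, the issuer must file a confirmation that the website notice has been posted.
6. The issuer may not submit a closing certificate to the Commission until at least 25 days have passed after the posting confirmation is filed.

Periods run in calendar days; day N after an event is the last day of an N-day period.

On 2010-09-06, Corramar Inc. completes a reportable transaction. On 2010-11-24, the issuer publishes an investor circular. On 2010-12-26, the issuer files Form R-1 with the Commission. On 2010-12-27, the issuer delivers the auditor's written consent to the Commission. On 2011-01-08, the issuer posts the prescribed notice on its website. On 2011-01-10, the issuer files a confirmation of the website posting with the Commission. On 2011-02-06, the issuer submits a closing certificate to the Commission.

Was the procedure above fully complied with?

Step 1: 80 days after 2010-09-06 (when the transaction closes) is 2010-11-25; completed 2010-11-24, before the deadline.
Step 2: the earliest permitted date is 31 days after 2010-11-24 (when the investor circular is published), i.e. 2010-12-25; done 2010-12-26, after the minimum wait.
Step 3: the earliest permitted date is 10 days after 2010-11-24 (when the investor circular is published), i.e. 2010-12-04; 2010-12-27 is on or after that date.
Step 4: the earliest permitted date is 10 days after 2010-12-27 (when the auditor's consent is delivered), i.e. 2011-01-06; done 2011-01-08 — permitted.
Step 5: 59 days after 2011-01-08 (when the website notice is posted) is 2011-03-08; completed 2011-01-10, before the deadline.
Step 6: the earliest permitted date is 25 days after 2011-01-10 (when the posting confirmation is filed), i.e. 2011-02-04; done 2011-02-06, after the minimum wait.

Yes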